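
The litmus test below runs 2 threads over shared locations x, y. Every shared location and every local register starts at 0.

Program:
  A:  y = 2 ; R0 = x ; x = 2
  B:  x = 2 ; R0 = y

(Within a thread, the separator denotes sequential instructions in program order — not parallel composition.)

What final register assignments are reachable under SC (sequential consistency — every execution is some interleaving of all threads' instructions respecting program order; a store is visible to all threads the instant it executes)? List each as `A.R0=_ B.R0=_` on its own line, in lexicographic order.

outcome vector order: (A.R0,B.R0)
|SC outcomes| = 3

A.R0=0 B.R0=2
A.R0=2 B.R0=0
A.R0=2 B.R0=2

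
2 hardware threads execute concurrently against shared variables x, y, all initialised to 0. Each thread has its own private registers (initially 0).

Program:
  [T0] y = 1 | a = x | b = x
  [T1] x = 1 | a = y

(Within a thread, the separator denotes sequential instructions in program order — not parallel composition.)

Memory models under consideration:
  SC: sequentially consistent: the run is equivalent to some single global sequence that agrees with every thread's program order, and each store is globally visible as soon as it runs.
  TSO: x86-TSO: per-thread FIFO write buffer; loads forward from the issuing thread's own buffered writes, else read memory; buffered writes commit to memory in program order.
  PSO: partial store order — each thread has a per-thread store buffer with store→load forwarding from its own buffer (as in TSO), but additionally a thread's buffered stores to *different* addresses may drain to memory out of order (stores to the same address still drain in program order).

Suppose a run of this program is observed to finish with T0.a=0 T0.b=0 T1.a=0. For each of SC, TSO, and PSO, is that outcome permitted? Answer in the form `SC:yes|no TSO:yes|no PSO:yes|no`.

outcome vector order: (T0.a,T0.b,T1.a)
SC: 4 outcomes — {<0 0 1>, <0 1 1>, <1 1 0>, <1 1 1>}
TSO: 6 outcomes — {<0 0 0>, <0 0 1>, <0 1 0>, <0 1 1>, <1 1 0>, <1 1 1>}
PSO: 6 outcomes — {<0 0 0>, <0 0 1>, <0 1 0>, <0 1 1>, <1 1 0>, <1 1 1>}
target <0 0 0> ∈ {TSO,PSO}

SC:no TSO:yes PSO:yes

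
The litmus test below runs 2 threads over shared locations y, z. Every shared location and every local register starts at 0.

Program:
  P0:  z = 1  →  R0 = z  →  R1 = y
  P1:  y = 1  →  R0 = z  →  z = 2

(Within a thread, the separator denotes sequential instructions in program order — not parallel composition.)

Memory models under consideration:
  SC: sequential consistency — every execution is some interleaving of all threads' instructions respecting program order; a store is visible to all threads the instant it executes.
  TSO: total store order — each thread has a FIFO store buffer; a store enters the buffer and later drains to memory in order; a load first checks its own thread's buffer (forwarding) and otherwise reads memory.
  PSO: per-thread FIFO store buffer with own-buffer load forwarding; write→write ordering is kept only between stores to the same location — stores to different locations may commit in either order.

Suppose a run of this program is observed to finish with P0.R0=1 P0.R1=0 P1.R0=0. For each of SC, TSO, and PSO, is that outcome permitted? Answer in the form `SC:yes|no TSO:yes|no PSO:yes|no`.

SC:no TSO:yes PSO:yes

outcome vector order: (P0.R0,P0.R1,P1.R0)
SC (5): <1 0 1>; <1 1 0>; <1 1 1>; <2 1 0>; <2 1 1>
TSO (6): <1 0 0>; <1 0 1>; <1 1 0>; <1 1 1>; <2 1 0>; <2 1 1>
PSO (8): <1 0 0>; <1 0 1>; <1 1 0>; <1 1 1>; <2 0 0>; <2 0 1>; <2 1 0>; <2 1 1>
target <1 0 0> ∈ {TSO,PSO}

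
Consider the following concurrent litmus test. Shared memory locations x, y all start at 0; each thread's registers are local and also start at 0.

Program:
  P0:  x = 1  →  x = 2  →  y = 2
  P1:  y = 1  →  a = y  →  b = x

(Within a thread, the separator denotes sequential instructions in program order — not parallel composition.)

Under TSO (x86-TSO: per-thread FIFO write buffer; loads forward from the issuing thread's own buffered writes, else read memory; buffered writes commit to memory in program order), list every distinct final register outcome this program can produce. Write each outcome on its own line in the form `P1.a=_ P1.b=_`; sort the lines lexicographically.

outcome vector order: (P1.a,P1.b)
|TSO outcomes| = 4

P1.a=1 P1.b=0
P1.a=1 P1.b=1
P1.a=1 P1.b=2
P1.a=2 P1.b=2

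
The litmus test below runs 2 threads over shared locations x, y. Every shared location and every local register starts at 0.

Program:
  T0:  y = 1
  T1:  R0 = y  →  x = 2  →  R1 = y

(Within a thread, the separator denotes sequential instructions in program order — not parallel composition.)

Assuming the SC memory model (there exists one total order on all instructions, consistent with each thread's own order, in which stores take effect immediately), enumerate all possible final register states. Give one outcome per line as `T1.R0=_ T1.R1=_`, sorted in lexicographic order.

T1.R0=0 T1.R1=0
T1.R0=0 T1.R1=1
T1.R0=1 T1.R1=1

outcome vector order: (T1.R0,T1.R1)
|SC outcomes| = 3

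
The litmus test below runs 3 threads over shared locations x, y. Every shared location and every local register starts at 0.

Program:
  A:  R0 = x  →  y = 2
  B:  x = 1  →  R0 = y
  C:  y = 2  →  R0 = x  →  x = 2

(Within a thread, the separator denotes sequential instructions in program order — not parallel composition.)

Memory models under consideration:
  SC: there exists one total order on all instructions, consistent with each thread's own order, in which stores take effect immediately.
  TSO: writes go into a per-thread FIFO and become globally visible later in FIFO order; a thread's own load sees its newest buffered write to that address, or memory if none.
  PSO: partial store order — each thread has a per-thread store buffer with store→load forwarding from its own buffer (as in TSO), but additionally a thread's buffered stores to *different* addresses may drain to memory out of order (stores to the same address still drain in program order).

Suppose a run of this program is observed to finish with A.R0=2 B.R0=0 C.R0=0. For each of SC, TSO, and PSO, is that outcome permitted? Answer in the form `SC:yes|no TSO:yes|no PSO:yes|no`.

SC:no TSO:yes PSO:yes

outcome vector order: (A.R0,B.R0,C.R0)
[SC] allowed = {0/0/1; 0/2/0; 0/2/1; 1/0/1; 1/2/0; 1/2/1; 2/0/1; 2/2/0; 2/2/1}
[TSO] allowed = {0/0/0; 0/0/1; 0/2/0; 0/2/1; 1/0/0; 1/0/1; 1/2/0; 1/2/1; 2/0/0; 2/0/1; 2/2/0; 2/2/1}
[PSO] allowed = {0/0/0; 0/0/1; 0/2/0; 0/2/1; 1/0/0; 1/0/1; 1/2/0; 1/2/1; 2/0/0; 2/0/1; 2/2/0; 2/2/1}
target 2/0/0 ∈ {TSO,PSO}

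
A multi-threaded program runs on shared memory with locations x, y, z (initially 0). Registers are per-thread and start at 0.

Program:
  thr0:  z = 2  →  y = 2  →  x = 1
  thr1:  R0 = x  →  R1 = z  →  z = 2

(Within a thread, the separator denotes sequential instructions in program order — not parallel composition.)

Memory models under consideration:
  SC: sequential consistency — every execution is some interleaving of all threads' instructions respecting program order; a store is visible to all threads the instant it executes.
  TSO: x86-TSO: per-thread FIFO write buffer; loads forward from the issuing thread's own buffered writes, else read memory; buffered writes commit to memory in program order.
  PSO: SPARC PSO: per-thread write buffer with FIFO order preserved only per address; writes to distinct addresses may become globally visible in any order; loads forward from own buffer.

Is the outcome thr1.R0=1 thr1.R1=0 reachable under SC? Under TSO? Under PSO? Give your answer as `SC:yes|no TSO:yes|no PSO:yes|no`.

SC:no TSO:no PSO:yes

outcome vector order: (thr1.R0,thr1.R1)
SC: 3 outcomes — {0/0, 0/2, 1/2}
TSO: 3 outcomes — {0/0, 0/2, 1/2}
PSO: 4 outcomes — {0/0, 0/2, 1/0, 1/2}
target 1/0 ∈ {PSO}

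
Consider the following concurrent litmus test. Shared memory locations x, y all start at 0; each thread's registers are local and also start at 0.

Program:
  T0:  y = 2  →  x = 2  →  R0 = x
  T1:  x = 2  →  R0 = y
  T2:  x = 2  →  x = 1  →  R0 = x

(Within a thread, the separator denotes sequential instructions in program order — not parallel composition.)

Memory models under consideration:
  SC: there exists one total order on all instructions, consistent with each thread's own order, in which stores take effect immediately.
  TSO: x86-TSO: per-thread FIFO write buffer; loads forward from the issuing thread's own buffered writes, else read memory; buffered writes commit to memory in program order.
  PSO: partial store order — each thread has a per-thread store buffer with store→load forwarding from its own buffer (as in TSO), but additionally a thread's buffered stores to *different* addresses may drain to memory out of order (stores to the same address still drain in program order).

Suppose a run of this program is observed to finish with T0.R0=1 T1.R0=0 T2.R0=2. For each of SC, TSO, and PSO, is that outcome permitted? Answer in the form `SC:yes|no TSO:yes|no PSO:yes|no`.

SC:no TSO:yes PSO:yes

outcome vector order: (T0.R0,T1.R0,T2.R0)
[SC] allowed = {1/0/1 1/2/1 1/2/2 2/0/1 2/0/2 2/2/1 2/2/2}
[TSO] allowed = {1/0/1 1/0/2 1/2/1 1/2/2 2/0/1 2/0/2 2/2/1 2/2/2}
[PSO] allowed = {1/0/1 1/0/2 1/2/1 1/2/2 2/0/1 2/0/2 2/2/1 2/2/2}
target 1/0/2 ∈ {TSO,PSO}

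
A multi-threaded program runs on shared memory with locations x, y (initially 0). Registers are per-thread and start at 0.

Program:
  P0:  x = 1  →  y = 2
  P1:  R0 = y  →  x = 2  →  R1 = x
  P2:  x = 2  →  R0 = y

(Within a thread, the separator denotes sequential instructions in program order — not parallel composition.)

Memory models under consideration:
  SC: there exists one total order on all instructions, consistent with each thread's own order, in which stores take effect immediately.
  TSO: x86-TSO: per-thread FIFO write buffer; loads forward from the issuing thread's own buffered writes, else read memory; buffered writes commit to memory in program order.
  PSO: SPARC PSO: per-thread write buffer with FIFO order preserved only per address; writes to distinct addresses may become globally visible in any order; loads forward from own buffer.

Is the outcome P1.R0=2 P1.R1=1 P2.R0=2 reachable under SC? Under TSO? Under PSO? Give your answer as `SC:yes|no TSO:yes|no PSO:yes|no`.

SC:no TSO:no PSO:yes

outcome vector order: (P1.R0,P1.R1,P2.R0)
[SC] allowed = {010, 012, 020, 022, 220, 222}
[TSO] allowed = {010, 012, 020, 022, 220, 222}
[PSO] allowed = {010, 012, 020, 022, 210, 212, 220, 222}
target 212 ∈ {PSO}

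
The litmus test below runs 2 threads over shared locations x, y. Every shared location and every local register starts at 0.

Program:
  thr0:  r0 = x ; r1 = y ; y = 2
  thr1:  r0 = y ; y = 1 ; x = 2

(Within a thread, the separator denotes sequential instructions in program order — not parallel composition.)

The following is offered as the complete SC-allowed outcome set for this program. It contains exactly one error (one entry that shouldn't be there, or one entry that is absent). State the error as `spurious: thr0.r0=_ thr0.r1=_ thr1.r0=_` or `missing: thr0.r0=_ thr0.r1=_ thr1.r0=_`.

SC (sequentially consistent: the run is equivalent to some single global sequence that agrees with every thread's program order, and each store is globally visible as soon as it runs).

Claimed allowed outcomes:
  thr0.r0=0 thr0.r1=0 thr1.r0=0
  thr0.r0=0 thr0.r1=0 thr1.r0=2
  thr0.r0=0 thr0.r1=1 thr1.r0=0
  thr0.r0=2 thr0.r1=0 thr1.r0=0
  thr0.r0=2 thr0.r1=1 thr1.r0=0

spurious: thr0.r0=2 thr0.r1=0 thr1.r0=0

outcome vector order: (thr0.r0,thr0.r1,thr1.r0)
SC: 4 outcomes — {000, 002, 010, 210}
claimed∖SC = {200}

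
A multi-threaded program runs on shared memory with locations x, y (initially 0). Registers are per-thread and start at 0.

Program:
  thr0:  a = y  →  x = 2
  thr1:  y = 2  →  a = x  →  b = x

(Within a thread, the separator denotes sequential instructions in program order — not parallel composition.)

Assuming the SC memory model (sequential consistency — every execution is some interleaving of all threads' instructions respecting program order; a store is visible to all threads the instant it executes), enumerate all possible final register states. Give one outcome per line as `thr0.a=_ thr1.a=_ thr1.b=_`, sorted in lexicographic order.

outcome vector order: (thr0.a,thr1.a,thr1.b)
|SC outcomes| = 6

thr0.a=0 thr1.a=0 thr1.b=0
thr0.a=0 thr1.a=0 thr1.b=2
thr0.a=0 thr1.a=2 thr1.b=2
thr0.a=2 thr1.a=0 thr1.b=0
thr0.a=2 thr1.a=0 thr1.b=2
thr0.a=2 thr1.a=2 thr1.b=2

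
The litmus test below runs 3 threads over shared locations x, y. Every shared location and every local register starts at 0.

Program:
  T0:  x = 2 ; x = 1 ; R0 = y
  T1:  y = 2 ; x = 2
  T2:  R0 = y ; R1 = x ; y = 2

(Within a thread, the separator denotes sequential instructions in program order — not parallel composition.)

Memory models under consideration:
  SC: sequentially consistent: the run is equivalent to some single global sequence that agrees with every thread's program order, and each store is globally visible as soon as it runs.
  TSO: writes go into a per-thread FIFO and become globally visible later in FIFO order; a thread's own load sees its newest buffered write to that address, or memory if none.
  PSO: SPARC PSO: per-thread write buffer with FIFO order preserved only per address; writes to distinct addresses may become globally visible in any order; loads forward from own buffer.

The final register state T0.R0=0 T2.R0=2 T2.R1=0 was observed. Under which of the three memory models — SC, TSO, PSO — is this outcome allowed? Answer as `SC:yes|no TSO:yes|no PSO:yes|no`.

SC:no TSO:yes PSO:yes

outcome vector order: (T0.R0,T2.R0,T2.R1)
under SC → 0/0/0 0/0/1 0/0/2 0/2/1 0/2/2 2/0/0 2/0/1 2/0/2 2/2/0 2/2/1 2/2/2
under TSO → 0/0/0 0/0/1 0/0/2 0/2/0 0/2/1 0/2/2 2/0/0 2/0/1 2/0/2 2/2/0 2/2/1 2/2/2
under PSO → 0/0/0 0/0/1 0/0/2 0/2/0 0/2/1 0/2/2 2/0/0 2/0/1 2/0/2 2/2/0 2/2/1 2/2/2
target 0/2/0 ∈ {TSO,PSO}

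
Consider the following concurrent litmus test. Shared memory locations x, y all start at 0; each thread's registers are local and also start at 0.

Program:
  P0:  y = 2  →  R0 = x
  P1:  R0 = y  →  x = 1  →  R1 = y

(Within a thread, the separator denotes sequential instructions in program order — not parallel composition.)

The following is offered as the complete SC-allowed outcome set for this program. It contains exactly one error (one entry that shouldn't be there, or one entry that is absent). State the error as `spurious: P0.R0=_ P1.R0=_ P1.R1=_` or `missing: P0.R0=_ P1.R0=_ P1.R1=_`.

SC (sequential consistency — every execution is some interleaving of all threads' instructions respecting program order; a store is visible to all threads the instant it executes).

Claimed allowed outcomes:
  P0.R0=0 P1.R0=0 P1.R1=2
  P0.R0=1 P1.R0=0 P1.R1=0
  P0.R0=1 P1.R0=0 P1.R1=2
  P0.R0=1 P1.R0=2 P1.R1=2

outcome vector order: (P0.R0,P1.R0,P1.R1)
under SC → 0/0/2, 0/2/2, 1/0/0, 1/0/2, 1/2/2
SC∖claimed = {0/2/2}

missing: P0.R0=0 P1.R0=2 P1.R1=2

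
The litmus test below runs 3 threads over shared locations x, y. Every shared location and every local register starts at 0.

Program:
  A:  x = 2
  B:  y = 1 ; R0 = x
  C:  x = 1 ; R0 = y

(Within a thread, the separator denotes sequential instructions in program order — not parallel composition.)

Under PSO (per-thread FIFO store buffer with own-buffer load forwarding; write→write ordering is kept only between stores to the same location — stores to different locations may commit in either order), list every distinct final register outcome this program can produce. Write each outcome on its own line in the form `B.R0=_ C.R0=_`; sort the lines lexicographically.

B.R0=0 C.R0=0
B.R0=0 C.R0=1
B.R0=1 C.R0=0
B.R0=1 C.R0=1
B.R0=2 C.R0=0
B.R0=2 C.R0=1

outcome vector order: (B.R0,C.R0)
|PSO outcomes| = 6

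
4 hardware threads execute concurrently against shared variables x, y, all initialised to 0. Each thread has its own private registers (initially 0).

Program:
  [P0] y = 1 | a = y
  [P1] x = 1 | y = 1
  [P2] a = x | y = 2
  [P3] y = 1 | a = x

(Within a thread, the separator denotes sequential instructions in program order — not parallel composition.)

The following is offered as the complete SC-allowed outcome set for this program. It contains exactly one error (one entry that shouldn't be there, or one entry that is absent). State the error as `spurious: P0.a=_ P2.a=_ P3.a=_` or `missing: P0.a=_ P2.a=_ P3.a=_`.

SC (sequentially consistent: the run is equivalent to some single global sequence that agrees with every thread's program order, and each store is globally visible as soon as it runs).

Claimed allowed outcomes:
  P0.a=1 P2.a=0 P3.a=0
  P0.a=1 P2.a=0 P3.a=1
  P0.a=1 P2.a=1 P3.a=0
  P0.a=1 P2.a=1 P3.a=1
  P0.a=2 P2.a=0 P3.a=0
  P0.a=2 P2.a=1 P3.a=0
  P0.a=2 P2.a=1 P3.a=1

outcome vector order: (P0.a,P2.a,P3.a)
[SC] allowed = {<1 0 0>; <1 0 1>; <1 1 0>; <1 1 1>; <2 0 0>; <2 0 1>; <2 1 0>; <2 1 1>}
SC∖claimed = {<2 0 1>}

missing: P0.a=2 P2.a=0 P3.a=1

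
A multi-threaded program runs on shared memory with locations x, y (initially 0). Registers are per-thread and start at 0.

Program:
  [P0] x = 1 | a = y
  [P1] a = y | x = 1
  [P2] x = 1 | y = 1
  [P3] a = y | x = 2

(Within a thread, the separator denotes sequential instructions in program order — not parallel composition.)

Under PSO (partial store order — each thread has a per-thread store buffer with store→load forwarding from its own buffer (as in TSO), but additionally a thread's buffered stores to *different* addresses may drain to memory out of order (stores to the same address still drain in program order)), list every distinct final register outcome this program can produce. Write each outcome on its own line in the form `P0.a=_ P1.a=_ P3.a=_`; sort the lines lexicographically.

P0.a=0 P1.a=0 P3.a=0
P0.a=0 P1.a=0 P3.a=1
P0.a=0 P1.a=1 P3.a=0
P0.a=0 P1.a=1 P3.a=1
P0.a=1 P1.a=0 P3.a=0
P0.a=1 P1.a=0 P3.a=1
P0.a=1 P1.a=1 P3.a=0
P0.a=1 P1.a=1 P3.a=1

outcome vector order: (P0.a,P1.a,P3.a)
|PSO outcomes| = 8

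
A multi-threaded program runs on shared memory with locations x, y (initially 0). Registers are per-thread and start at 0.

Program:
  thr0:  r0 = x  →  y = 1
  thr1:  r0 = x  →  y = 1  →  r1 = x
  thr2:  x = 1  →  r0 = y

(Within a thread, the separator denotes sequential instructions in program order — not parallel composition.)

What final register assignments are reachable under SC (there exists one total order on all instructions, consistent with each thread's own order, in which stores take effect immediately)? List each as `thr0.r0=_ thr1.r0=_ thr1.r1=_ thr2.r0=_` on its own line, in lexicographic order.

outcome vector order: (thr0.r0,thr1.r0,thr1.r1,thr2.r0)
|SC outcomes| = 10

thr0.r0=0 thr1.r0=0 thr1.r1=0 thr2.r0=1
thr0.r0=0 thr1.r0=0 thr1.r1=1 thr2.r0=0
thr0.r0=0 thr1.r0=0 thr1.r1=1 thr2.r0=1
thr0.r0=0 thr1.r0=1 thr1.r1=1 thr2.r0=0
thr0.r0=0 thr1.r0=1 thr1.r1=1 thr2.r0=1
thr0.r0=1 thr1.r0=0 thr1.r1=0 thr2.r0=1
thr0.r0=1 thr1.r0=0 thr1.r1=1 thr2.r0=0
thr0.r0=1 thr1.r0=0 thr1.r1=1 thr2.r0=1
thr0.r0=1 thr1.r0=1 thr1.r1=1 thr2.r0=0
thr0.r0=1 thr1.r0=1 thr1.r1=1 thr2.r0=1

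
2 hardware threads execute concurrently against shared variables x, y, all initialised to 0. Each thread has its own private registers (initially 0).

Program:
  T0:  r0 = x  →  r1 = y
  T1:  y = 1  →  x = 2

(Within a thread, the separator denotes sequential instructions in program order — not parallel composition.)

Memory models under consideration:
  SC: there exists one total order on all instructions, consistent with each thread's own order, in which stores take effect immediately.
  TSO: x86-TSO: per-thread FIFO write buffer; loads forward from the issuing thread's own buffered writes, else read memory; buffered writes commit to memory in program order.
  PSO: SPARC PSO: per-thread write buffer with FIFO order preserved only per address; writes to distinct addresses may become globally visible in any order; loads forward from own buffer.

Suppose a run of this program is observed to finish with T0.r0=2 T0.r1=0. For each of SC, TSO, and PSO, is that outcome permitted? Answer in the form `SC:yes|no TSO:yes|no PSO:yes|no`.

outcome vector order: (T0.r0,T0.r1)
[SC] allowed = {(0,0), (0,1), (2,1)}
[TSO] allowed = {(0,0), (0,1), (2,1)}
[PSO] allowed = {(0,0), (0,1), (2,0), (2,1)}
target (2,0) ∈ {PSO}

SC:no TSO:no PSO:yes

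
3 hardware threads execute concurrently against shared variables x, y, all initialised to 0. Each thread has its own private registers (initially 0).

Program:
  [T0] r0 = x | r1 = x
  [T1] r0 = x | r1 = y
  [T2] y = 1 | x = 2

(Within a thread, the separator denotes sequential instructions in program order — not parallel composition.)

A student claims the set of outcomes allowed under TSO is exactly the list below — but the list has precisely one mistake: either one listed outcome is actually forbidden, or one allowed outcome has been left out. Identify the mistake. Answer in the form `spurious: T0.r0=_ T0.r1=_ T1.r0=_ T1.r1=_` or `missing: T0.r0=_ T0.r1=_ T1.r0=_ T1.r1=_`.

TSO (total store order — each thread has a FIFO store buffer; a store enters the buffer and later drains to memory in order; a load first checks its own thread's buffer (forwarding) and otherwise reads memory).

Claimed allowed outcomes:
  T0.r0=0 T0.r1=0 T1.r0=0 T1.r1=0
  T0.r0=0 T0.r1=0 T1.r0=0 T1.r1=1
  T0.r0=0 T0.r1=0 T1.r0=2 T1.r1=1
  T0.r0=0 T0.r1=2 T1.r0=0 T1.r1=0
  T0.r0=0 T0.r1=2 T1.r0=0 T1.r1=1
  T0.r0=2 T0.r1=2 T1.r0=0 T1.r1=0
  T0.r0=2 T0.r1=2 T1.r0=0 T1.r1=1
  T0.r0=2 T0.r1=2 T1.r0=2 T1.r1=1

missing: T0.r0=0 T0.r1=2 T1.r0=2 T1.r1=1

outcome vector order: (T0.r0,T0.r1,T1.r0,T1.r1)
TSO: 9 outcomes — {<0 0 0 0>; <0 0 0 1>; <0 0 2 1>; <0 2 0 0>; <0 2 0 1>; <0 2 2 1>; <2 2 0 0>; <2 2 0 1>; <2 2 2 1>}
TSO∖claimed = {<0 2 2 1>}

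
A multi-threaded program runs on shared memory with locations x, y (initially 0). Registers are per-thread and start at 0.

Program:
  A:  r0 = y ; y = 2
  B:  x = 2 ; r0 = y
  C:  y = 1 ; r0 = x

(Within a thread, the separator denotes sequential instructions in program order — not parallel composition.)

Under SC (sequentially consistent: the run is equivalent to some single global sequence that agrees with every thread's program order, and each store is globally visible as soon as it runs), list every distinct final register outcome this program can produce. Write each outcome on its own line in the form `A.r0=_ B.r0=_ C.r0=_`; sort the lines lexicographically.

A.r0=0 B.r0=0 C.r0=2
A.r0=0 B.r0=1 C.r0=0
A.r0=0 B.r0=1 C.r0=2
A.r0=0 B.r0=2 C.r0=0
A.r0=0 B.r0=2 C.r0=2
A.r0=1 B.r0=0 C.r0=2
A.r0=1 B.r0=1 C.r0=0
A.r0=1 B.r0=1 C.r0=2
A.r0=1 B.r0=2 C.r0=0
A.r0=1 B.r0=2 C.r0=2

outcome vector order: (A.r0,B.r0,C.r0)
|SC outcomes| = 10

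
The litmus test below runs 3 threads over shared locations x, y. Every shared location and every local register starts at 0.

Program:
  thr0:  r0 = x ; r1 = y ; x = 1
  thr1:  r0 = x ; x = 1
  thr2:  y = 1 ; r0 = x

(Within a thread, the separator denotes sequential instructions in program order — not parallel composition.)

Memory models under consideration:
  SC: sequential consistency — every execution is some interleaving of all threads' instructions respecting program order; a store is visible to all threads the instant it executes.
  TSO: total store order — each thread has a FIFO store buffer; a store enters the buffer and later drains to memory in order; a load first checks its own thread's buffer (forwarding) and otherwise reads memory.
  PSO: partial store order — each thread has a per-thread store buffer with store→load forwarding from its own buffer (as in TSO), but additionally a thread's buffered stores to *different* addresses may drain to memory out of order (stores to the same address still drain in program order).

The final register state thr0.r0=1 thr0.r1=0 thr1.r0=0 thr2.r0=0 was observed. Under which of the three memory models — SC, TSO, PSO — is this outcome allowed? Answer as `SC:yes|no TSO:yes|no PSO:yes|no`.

SC:no TSO:yes PSO:yes

outcome vector order: (thr0.r0,thr0.r1,thr1.r0,thr2.r0)
[SC] allowed = {0/0/0/0, 0/0/0/1, 0/0/1/0, 0/0/1/1, 0/1/0/0, 0/1/0/1, 0/1/1/0, 0/1/1/1, 1/0/0/1, 1/1/0/0, 1/1/0/1}
[TSO] allowed = {0/0/0/0, 0/0/0/1, 0/0/1/0, 0/0/1/1, 0/1/0/0, 0/1/0/1, 0/1/1/0, 0/1/1/1, 1/0/0/0, 1/0/0/1, 1/1/0/0, 1/1/0/1}
[PSO] allowed = {0/0/0/0, 0/0/0/1, 0/0/1/0, 0/0/1/1, 0/1/0/0, 0/1/0/1, 0/1/1/0, 0/1/1/1, 1/0/0/0, 1/0/0/1, 1/1/0/0, 1/1/0/1}
target 1/0/0/0 ∈ {TSO,PSO}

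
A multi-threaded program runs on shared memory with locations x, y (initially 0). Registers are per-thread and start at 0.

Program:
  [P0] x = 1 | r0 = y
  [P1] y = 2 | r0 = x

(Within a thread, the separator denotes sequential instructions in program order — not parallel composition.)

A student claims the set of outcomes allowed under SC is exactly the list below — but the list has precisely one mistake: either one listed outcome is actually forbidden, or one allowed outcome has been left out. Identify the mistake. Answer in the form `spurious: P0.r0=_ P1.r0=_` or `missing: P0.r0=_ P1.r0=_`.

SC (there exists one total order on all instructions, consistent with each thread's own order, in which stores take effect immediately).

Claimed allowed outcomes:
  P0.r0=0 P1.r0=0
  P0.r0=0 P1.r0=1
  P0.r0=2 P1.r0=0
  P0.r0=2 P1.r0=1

spurious: P0.r0=0 P1.r0=0

outcome vector order: (P0.r0,P1.r0)
under SC → 01 20 21
claimed∖SC = {00}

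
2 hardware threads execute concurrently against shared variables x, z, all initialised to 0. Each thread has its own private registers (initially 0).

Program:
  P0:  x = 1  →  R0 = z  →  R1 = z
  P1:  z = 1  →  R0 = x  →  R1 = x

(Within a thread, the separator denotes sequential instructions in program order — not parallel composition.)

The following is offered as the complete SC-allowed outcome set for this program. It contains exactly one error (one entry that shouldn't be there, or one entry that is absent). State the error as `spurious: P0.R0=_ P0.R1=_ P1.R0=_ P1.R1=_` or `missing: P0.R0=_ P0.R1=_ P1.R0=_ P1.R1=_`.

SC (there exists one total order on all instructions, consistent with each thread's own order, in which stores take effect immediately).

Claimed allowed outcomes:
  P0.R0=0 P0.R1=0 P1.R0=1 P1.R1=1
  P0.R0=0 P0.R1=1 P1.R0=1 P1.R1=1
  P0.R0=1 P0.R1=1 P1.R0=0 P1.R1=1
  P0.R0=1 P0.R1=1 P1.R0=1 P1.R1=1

missing: P0.R0=1 P0.R1=1 P1.R0=0 P1.R1=0

outcome vector order: (P0.R0,P0.R1,P1.R0,P1.R1)
[SC] allowed = {0011 0111 1100 1101 1111}
SC∖claimed = {1100}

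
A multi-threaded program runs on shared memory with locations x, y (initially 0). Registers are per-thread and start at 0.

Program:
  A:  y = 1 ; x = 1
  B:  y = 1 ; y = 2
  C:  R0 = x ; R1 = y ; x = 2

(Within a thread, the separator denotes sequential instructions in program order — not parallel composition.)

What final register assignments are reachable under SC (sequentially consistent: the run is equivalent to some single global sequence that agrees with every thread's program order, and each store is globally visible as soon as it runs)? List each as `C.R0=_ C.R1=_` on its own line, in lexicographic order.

C.R0=0 C.R1=0
C.R0=0 C.R1=1
C.R0=0 C.R1=2
C.R0=1 C.R1=1
C.R0=1 C.R1=2

outcome vector order: (C.R0,C.R1)
|SC outcomes| = 5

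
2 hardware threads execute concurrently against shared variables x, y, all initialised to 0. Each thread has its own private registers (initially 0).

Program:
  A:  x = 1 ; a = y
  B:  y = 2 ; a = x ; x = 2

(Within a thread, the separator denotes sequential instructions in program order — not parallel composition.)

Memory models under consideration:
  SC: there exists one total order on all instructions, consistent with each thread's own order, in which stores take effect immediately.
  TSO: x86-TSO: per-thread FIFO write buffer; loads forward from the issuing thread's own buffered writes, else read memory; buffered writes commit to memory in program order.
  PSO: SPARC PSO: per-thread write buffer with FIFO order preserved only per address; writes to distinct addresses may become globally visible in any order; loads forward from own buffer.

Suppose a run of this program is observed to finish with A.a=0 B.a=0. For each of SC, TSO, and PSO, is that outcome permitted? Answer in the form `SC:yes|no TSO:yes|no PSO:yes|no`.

outcome vector order: (A.a,B.a)
SC: 3 outcomes — {<0 1>, <2 0>, <2 1>}
TSO: 4 outcomes — {<0 0>, <0 1>, <2 0>, <2 1>}
PSO: 4 outcomes — {<0 0>, <0 1>, <2 0>, <2 1>}
target <0 0> ∈ {TSO,PSO}

SC:no TSO:yes PSO:yes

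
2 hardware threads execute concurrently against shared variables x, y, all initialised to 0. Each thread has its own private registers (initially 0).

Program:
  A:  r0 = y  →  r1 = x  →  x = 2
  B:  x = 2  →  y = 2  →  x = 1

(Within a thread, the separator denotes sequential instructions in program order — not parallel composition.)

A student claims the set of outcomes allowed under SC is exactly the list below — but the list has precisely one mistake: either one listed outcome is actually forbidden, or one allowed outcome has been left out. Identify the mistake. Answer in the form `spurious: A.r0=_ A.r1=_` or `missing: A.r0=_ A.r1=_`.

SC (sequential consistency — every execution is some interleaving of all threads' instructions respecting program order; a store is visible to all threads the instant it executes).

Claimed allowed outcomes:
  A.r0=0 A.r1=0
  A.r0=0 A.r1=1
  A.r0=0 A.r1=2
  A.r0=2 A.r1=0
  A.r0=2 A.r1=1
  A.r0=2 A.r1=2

spurious: A.r0=2 A.r1=0

outcome vector order: (A.r0,A.r1)
SC (5): 00 01 02 21 22
claimed∖SC = {20}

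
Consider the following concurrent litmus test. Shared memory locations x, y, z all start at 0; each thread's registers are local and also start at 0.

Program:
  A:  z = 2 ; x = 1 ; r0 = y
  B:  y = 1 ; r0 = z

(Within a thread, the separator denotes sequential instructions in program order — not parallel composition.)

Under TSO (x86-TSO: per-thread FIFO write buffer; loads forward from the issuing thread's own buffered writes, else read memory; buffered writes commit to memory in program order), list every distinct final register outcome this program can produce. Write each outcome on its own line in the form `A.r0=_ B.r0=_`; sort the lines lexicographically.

A.r0=0 B.r0=0
A.r0=0 B.r0=2
A.r0=1 B.r0=0
A.r0=1 B.r0=2

outcome vector order: (A.r0,B.r0)
|TSO outcomes| = 4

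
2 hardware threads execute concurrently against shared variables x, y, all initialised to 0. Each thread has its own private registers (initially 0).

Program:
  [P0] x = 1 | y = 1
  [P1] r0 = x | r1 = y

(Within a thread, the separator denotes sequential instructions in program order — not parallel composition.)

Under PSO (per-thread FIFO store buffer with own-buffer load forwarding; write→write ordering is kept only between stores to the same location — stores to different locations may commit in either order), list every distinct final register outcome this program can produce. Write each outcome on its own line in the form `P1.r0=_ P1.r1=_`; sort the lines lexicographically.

outcome vector order: (P1.r0,P1.r1)
|PSO outcomes| = 4

P1.r0=0 P1.r1=0
P1.r0=0 P1.r1=1
P1.r0=1 P1.r1=0
P1.r0=1 P1.r1=1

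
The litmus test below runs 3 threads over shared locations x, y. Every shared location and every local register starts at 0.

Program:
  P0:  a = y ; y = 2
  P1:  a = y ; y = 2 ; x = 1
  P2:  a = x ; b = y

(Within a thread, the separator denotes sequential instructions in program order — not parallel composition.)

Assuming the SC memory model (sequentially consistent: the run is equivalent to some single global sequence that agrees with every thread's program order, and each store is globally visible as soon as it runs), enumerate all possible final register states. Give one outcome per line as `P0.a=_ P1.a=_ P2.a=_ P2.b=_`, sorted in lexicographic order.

outcome vector order: (P0.a,P1.a,P2.a,P2.b)
|SC outcomes| = 9

P0.a=0 P1.a=0 P2.a=0 P2.b=0
P0.a=0 P1.a=0 P2.a=0 P2.b=2
P0.a=0 P1.a=0 P2.a=1 P2.b=2
P0.a=0 P1.a=2 P2.a=0 P2.b=0
P0.a=0 P1.a=2 P2.a=0 P2.b=2
P0.a=0 P1.a=2 P2.a=1 P2.b=2
P0.a=2 P1.a=0 P2.a=0 P2.b=0
P0.a=2 P1.a=0 P2.a=0 P2.b=2
P0.a=2 P1.a=0 P2.a=1 P2.b=2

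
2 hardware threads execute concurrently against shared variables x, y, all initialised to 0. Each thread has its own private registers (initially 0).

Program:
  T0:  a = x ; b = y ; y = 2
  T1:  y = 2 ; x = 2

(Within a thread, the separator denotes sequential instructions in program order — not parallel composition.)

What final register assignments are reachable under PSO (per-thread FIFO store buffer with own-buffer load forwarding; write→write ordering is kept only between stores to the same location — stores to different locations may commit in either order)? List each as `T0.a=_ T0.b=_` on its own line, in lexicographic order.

T0.a=0 T0.b=0
T0.a=0 T0.b=2
T0.a=2 T0.b=0
T0.a=2 T0.b=2

outcome vector order: (T0.a,T0.b)
|PSO outcomes| = 4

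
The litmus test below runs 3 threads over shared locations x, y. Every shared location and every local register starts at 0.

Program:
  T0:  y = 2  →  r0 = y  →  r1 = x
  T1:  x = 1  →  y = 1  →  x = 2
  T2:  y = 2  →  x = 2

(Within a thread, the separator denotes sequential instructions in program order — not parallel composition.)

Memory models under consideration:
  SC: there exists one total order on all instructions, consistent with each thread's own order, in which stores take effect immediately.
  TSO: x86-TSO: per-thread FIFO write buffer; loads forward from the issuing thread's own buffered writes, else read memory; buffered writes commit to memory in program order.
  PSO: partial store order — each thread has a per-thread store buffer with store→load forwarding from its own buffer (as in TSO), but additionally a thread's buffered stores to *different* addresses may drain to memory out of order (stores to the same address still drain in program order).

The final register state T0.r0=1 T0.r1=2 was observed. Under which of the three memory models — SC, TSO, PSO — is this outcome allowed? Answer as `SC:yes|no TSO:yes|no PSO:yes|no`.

SC:yes TSO:yes PSO:yes

outcome vector order: (T0.r0,T0.r1)
SC (5): <1 1>, <1 2>, <2 0>, <2 1>, <2 2>
TSO (5): <1 1>, <1 2>, <2 0>, <2 1>, <2 2>
PSO (6): <1 0>, <1 1>, <1 2>, <2 0>, <2 1>, <2 2>
target <1 2> ∈ {SC,TSO,PSO}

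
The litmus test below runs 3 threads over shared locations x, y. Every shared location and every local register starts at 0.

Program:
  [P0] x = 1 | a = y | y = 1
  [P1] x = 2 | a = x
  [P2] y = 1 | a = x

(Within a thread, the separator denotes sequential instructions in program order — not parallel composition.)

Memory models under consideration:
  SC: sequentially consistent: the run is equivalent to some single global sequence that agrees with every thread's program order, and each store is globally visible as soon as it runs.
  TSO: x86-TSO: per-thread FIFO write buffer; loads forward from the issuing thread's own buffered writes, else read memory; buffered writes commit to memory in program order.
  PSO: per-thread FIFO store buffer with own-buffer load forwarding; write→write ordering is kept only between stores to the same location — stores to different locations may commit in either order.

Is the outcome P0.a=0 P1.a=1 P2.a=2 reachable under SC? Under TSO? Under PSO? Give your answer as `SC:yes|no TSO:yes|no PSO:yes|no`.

SC:no TSO:yes PSO:yes

outcome vector order: (P0.a,P1.a,P2.a)
under SC → 011 021 022 110 111 112 120 121 122
under TSO → 010 011 012 020 021 022 110 111 112 120 121 122
under PSO → 010 011 012 020 021 022 110 111 112 120 121 122
target 012 ∈ {TSO,PSO}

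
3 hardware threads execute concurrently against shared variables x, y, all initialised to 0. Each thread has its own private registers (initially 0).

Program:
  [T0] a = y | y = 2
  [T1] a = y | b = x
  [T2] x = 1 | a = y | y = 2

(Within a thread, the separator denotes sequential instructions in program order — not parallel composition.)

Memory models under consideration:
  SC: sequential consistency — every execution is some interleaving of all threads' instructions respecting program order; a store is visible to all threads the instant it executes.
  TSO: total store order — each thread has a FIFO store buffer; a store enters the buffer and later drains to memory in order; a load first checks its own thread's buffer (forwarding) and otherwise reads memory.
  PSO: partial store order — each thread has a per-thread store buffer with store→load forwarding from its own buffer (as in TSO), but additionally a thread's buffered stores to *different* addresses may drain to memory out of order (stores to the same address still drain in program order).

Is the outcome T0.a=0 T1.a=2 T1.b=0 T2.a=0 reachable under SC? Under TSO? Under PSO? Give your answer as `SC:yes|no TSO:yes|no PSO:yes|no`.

SC:no TSO:yes PSO:yes

outcome vector order: (T0.a,T1.a,T1.b,T2.a)
under SC → 0/0/0/0, 0/0/0/2, 0/0/1/0, 0/0/1/2, 0/2/0/2, 0/2/1/0, 0/2/1/2, 2/0/0/0, 2/0/1/0, 2/2/1/0
under TSO → 0/0/0/0, 0/0/0/2, 0/0/1/0, 0/0/1/2, 0/2/0/0, 0/2/0/2, 0/2/1/0, 0/2/1/2, 2/0/0/0, 2/0/1/0, 2/2/1/0
under PSO → 0/0/0/0, 0/0/0/2, 0/0/1/0, 0/0/1/2, 0/2/0/0, 0/2/0/2, 0/2/1/0, 0/2/1/2, 2/0/0/0, 2/0/1/0, 2/2/0/0, 2/2/1/0
target 0/2/0/0 ∈ {TSO,PSO}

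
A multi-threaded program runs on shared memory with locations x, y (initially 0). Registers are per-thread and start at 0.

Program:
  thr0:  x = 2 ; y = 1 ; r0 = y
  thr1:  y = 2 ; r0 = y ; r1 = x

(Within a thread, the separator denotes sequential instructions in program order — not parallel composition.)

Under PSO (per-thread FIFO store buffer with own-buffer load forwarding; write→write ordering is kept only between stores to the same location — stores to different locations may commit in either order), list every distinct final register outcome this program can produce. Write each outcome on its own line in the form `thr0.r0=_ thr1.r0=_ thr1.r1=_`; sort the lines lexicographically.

thr0.r0=1 thr1.r0=1 thr1.r1=0
thr0.r0=1 thr1.r0=1 thr1.r1=2
thr0.r0=1 thr1.r0=2 thr1.r1=0
thr0.r0=1 thr1.r0=2 thr1.r1=2
thr0.r0=2 thr1.r0=2 thr1.r1=0
thr0.r0=2 thr1.r0=2 thr1.r1=2

outcome vector order: (thr0.r0,thr1.r0,thr1.r1)
|PSO outcomes| = 6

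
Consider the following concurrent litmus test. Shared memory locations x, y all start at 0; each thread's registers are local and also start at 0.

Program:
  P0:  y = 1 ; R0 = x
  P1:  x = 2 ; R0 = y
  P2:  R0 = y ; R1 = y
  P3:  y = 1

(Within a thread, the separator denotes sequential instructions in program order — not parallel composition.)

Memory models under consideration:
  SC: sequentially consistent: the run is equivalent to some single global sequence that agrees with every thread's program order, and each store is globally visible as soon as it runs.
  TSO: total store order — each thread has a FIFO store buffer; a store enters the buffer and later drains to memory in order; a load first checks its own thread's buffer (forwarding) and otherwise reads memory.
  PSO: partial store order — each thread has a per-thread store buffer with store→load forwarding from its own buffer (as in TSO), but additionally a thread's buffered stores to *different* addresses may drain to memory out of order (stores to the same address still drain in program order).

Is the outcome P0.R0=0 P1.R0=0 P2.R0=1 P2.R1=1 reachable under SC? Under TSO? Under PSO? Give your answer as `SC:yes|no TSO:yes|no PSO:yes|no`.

outcome vector order: (P0.R0,P1.R0,P2.R0,P2.R1)
[SC] allowed = {<0 1 0 0>; <0 1 0 1>; <0 1 1 1>; <2 0 0 0>; <2 0 0 1>; <2 0 1 1>; <2 1 0 0>; <2 1 0 1>; <2 1 1 1>}
[TSO] allowed = {<0 0 0 0>; <0 0 0 1>; <0 0 1 1>; <0 1 0 0>; <0 1 0 1>; <0 1 1 1>; <2 0 0 0>; <2 0 0 1>; <2 0 1 1>; <2 1 0 0>; <2 1 0 1>; <2 1 1 1>}
[PSO] allowed = {<0 0 0 0>; <0 0 0 1>; <0 0 1 1>; <0 1 0 0>; <0 1 0 1>; <0 1 1 1>; <2 0 0 0>; <2 0 0 1>; <2 0 1 1>; <2 1 0 0>; <2 1 0 1>; <2 1 1 1>}
target <0 0 1 1> ∈ {TSO,PSO}

SC:no TSO:yes PSO:yes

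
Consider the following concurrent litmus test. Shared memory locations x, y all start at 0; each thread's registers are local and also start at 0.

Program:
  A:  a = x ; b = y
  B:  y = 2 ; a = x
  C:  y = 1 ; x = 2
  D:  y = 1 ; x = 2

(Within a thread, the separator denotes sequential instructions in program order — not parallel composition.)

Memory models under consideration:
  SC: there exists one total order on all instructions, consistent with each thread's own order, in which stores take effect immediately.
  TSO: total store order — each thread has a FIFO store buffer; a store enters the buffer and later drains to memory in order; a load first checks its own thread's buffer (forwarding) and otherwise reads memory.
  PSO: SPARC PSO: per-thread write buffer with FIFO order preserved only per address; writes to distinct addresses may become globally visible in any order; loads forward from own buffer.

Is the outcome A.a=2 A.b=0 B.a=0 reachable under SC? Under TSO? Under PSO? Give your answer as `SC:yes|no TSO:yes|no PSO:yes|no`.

outcome vector order: (A.a,A.b,B.a)
under SC → <0 0 0>; <0 0 2>; <0 1 0>; <0 1 2>; <0 2 0>; <0 2 2>; <2 1 0>; <2 1 2>; <2 2 0>; <2 2 2>
under TSO → <0 0 0>; <0 0 2>; <0 1 0>; <0 1 2>; <0 2 0>; <0 2 2>; <2 1 0>; <2 1 2>; <2 2 0>; <2 2 2>
under PSO → <0 0 0>; <0 0 2>; <0 1 0>; <0 1 2>; <0 2 0>; <0 2 2>; <2 0 0>; <2 0 2>; <2 1 0>; <2 1 2>; <2 2 0>; <2 2 2>
target <2 0 0> ∈ {PSO}

SC:no TSO:no PSO:yes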